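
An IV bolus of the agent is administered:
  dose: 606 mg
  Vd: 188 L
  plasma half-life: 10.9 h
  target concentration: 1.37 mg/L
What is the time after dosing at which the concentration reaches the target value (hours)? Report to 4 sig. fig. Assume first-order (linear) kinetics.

C₀ = Dose / Vd = 606.0 / 188 = 3.223 mg/L
k = ln2 / t½ = 0.693147 / 10.9 = 0.06359 h⁻¹
t = ln(C₀ / C) / k = ln(3.223 / 1.37) / 0.06359
  = ln(2.353) / 0.06359 = 0.8557 / 0.06359 = 13.46 h

13.46 h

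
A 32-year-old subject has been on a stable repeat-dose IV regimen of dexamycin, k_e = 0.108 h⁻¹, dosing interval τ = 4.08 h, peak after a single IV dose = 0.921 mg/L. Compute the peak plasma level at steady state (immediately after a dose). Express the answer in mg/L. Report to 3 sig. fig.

e^(−kτ) = e^(−0.1080 × 4.08) = 0.6436
Accumulation ratio R = 1 / (1 − e^(−kτ)) = 1 / (1 − 0.6436) = 2.806
Steady-state peak = C₀ × R = 0.921 × 2.806 = 2.584 mg/L

2.58 mg/L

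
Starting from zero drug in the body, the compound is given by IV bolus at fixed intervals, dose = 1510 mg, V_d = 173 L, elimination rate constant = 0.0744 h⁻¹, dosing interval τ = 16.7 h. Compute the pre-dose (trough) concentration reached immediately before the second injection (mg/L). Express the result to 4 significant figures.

C₀ per dose = Dose / Vd = 1510 / 173 = 8.728 mg/L
Fraction remaining after one interval: r = e^(−kτ) = e^(−0.07440 × 16.7) = 0.2887
Before dose 2, 1 dose has been given (aged 1τ).
C_trough = C₀ × r = 8.728 × 0.2887 = 2.520 mg/L

2.520 mg/L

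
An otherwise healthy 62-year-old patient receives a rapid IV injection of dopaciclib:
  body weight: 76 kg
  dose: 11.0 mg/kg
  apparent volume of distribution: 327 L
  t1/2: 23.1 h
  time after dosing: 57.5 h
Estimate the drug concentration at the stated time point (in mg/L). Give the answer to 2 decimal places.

Total dose = 11.0 × 76 = 836.0 mg
C₀ = Dose / Vd = 836.0 / 327 = 2.557 mg/L
k = ln2 / t½ = 0.693147 / 23.1 = 0.03001 h⁻¹
C = C₀ · e^(−k·t) = 2.557 × e^(−0.03001 × 57.5)
  = 2.557 × 0.1781 = 0.4554 mg/L

0.46 mg/L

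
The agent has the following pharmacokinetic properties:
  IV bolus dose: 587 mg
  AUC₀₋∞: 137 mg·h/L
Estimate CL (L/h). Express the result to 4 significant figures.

CL = Dose / AUC = 587 / 137 = 4.285 L/h

4.285 L/h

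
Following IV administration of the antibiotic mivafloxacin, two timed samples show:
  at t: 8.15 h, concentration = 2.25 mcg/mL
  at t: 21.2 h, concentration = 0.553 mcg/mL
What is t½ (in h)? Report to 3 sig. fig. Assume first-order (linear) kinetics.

6.45 h

k = ln(C₁/C₂) / (t₂ − t₁) = ln(2.25/0.553) / (21.2 − 8.15)
  = 1.403 / 13.05 = 0.1075 h⁻¹
t½ = ln2 / k = 0.693147 / 0.1075 = 6.448 h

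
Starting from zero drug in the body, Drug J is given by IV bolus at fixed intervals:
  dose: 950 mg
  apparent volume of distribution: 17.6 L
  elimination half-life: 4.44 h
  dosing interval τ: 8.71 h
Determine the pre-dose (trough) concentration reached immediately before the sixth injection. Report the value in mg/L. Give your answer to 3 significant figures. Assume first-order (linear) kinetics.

18.6 mg/L

C₀ per dose = Dose / Vd = 950 / 17.6 = 53.98 mg/L
k = ln2 / t½ = 0.693147 / 4.44 = 0.1561 h⁻¹
Fraction remaining after one interval: r = e^(−kτ) = e^(−0.1561 × 8.71) = 0.2568
Before dose 6, 5 doses have been given (aged 1τ, 2τ, 3τ, 4τ, 5τ).
C_trough = C₀ × (r + r² + … + r^5) = C₀ × r(1−r^5)/(1−r)
        = 53.98 × 0.2568 × (1 − 0.001117) / (1 − 0.2568) = 18.63 mg/L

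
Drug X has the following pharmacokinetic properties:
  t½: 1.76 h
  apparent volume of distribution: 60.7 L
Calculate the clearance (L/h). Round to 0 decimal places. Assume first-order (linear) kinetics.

24 L/h

k = ln2 / t½ = 0.693147 / 1.76 = 0.3938 h⁻¹
CL = k × Vd = 0.3938 × 60.7 = 23.90 L/h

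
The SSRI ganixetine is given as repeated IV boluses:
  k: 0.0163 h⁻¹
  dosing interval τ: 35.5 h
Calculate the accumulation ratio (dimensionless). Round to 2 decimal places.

e^(−kτ) = e^(−0.01630 × 35.5) = 0.5607
Accumulation ratio R = 1 / (1 − e^(−kτ)) = 1 / (1 − 0.5607) = 2.276

2.28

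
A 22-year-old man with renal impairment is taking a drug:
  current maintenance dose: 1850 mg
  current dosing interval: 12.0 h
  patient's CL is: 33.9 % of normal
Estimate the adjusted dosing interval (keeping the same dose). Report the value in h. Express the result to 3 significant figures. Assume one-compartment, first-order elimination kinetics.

35.4 h

To keep the same average steady-state level, dosing rate must scale with clearance.
CL ratio = 33.9 / 100 = 0.3390
New interval (same dose) = 12.0 / 0.3390 = 35.40 h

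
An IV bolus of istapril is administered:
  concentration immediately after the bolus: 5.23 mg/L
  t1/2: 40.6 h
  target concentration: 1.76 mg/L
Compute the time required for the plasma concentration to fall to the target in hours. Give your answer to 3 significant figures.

63.8 h

k = ln2 / t½ = 0.693147 / 40.6 = 0.01707 h⁻¹
t = ln(C₀ / C) / k = ln(5.230 / 1.76) / 0.01707
  = ln(2.972) / 0.01707 = 1.089 / 0.01707 = 63.80 h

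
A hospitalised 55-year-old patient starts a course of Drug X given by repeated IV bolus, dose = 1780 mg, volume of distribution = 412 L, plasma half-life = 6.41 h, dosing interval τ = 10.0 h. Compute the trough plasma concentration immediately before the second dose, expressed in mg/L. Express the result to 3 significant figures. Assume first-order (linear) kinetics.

1.47 mg/L

C₀ per dose = Dose / Vd = 1780 / 412 = 4.320 mg/L
k = ln2 / t½ = 0.693147 / 6.41 = 0.1081 h⁻¹
Fraction remaining after one interval: r = e^(−kτ) = e^(−0.1081 × 10.0) = 0.3393
Before dose 2, 1 dose has been given (aged 1τ).
C_trough = C₀ × r = 4.320 × 0.3393 = 1.466 mg/L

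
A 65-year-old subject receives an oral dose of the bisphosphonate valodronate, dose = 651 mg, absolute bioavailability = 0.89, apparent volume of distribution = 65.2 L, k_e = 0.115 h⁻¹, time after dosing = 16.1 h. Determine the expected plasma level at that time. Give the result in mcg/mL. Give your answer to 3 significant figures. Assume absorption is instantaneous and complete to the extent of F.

Amount reaching circulation = F × Dose = 0.89 × 651.0 = 579.4 mg
C₀ = F·Dose / Vd = 579.4 / 65.2 = 8.887 mg/L
C = C₀ · e^(−k·t) = 8.887 × e^(−0.1150 × 16.1)
  = 8.887 × 0.1570 = 1.395 mg/L
(1.395 mg/L = 1.395 mcg/mL)

1.40 mcg/mL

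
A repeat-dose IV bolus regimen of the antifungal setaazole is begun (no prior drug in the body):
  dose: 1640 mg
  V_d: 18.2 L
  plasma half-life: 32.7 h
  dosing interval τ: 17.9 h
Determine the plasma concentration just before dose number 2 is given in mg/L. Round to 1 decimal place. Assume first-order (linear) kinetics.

61.7 mg/L

C₀ per dose = Dose / Vd = 1640 / 18.2 = 90.11 mg/L
k = ln2 / t½ = 0.693147 / 32.7 = 0.02120 h⁻¹
Fraction remaining after one interval: r = e^(−kτ) = e^(−0.02120 × 17.9) = 0.6842
Before dose 2, 1 dose has been given (aged 1τ).
C_trough = C₀ × r = 90.11 × 0.6842 = 61.65 mg/L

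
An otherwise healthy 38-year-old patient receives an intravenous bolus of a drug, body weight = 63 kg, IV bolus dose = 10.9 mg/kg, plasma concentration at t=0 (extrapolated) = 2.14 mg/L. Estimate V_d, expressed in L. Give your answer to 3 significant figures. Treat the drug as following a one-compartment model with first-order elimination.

321 L

Dose = 10.9 × 63 = 686.7 mg
Vd = Dose / C₀ = 686.7 / 2.14 = 320.9 L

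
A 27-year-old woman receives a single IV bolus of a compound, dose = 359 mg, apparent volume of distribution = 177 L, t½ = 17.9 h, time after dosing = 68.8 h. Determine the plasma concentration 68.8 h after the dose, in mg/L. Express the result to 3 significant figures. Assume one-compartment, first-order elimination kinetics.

C₀ = Dose / Vd = 359.0 / 177 = 2.028 mg/L
k = ln2 / t½ = 0.693147 / 17.9 = 0.03872 h⁻¹
C = C₀ · e^(−k·t) = 2.028 × e^(−0.03872 × 68.8)
  = 2.028 × 0.06967 = 0.1413 mg/L

0.141 mg/L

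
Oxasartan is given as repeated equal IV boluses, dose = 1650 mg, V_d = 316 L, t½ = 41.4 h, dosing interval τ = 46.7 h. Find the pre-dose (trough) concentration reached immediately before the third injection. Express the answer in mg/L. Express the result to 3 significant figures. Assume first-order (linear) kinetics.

3.48 mg/L

C₀ per dose = Dose / Vd = 1650 / 316 = 5.222 mg/L
k = ln2 / t½ = 0.693147 / 41.4 = 0.01674 h⁻¹
Fraction remaining after one interval: r = e^(−kτ) = e^(−0.01674 × 46.7) = 0.4576
Before dose 3, 2 doses have been given (aged 1τ, 2τ).
C_trough = C₀ × (r + r²) = 5.222 × (0.4576 + 0.2094) = 3.483 mg/L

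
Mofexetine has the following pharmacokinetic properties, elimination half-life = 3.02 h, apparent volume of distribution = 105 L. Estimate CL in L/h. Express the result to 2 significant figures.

24 L/h

k = ln2 / t½ = 0.693147 / 3.02 = 0.2295 h⁻¹
CL = k × Vd = 0.2295 × 105 = 24.10 L/h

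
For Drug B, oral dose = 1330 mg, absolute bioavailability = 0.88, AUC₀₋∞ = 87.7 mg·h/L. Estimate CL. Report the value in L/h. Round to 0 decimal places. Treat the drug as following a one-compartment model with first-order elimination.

CL = F·Dose / AUC = 0.88 × 1330 / 87.7 = 13.35 L/h

13 L/h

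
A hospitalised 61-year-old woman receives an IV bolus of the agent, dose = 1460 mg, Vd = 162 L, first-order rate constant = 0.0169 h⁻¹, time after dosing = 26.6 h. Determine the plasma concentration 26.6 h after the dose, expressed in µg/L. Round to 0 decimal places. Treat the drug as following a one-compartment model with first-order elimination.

5749 µg/L

C₀ = Dose / Vd = 1460 / 162 = 9.012 mg/L
C = C₀ · e^(−k·t) = 9.012 × e^(−0.01690 × 26.6)
  = 9.012 × 0.6379 = 5.749 mg/L
Convert: 5.749 mg/L × 1000 = 5749 µg/L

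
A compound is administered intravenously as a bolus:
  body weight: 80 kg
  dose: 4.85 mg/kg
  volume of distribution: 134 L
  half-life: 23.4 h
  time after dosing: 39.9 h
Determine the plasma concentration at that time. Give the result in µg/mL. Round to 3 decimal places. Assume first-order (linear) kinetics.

Total dose = 4.85 × 80 = 388.0 mg
C₀ = Dose / Vd = 388.0 / 134 = 2.896 mg/L
k = ln2 / t½ = 0.693147 / 23.4 = 0.02962 h⁻¹
C = C₀ · e^(−k·t) = 2.896 × e^(−0.02962 × 39.9)
  = 2.896 × 0.3067 = 0.8882 mg/L
(0.8882 mg/L = 0.8882 µg/mL)

0.888 µg/mL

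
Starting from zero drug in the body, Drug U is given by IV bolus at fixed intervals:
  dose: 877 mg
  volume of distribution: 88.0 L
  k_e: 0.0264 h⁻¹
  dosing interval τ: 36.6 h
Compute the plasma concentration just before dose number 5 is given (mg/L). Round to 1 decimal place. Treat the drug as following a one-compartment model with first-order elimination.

6.0 mg/L

C₀ per dose = Dose / Vd = 877 / 88.0 = 9.966 mg/L
Fraction remaining after one interval: r = e^(−kτ) = e^(−0.02640 × 36.6) = 0.3805
Before dose 5, 4 doses have been given (aged 1τ, 2τ, 3τ, 4τ).
C_trough = C₀ × (r + r² + … + r^4) = C₀ × r(1−r^4)/(1−r)
        = 9.966 × 0.3805 × (1 − 0.02096) / (1 − 0.3805) = 5.993 mg/L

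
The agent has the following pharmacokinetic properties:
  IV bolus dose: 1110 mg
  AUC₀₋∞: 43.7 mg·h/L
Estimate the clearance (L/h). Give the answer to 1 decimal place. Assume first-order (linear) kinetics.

CL = Dose / AUC = 1110 / 43.7 = 25.40 L/h

25.4 L/h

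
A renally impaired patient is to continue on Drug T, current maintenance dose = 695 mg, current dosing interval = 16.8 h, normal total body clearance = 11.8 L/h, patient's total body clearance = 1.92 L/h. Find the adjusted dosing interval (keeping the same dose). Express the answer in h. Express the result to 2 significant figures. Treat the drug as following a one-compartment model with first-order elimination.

100 h

To keep the same average steady-state level, dosing rate must scale with clearance.
CL ratio = 1.92 / 11.8 = 0.1627
New interval (same dose) = 16.8 / 0.1627 = 103.3 h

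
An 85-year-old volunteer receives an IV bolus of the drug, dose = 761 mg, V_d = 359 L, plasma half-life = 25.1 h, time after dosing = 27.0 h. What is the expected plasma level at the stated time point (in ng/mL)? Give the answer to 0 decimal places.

C₀ = Dose / Vd = 761.0 / 359 = 2.120 mg/L
k = ln2 / t½ = 0.693147 / 25.1 = 0.02762 h⁻¹
C = C₀ · e^(−k·t) = 2.120 × e^(−0.02762 × 27.0)
  = 2.120 × 0.4744 = 1.006 mg/L
Convert: 1.006 mg/L × 1000 = 1006 ng/mL

1006 ng/mL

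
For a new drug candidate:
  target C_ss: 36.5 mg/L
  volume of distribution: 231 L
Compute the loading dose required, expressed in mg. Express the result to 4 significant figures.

8432 mg

LD = Css × Vd = 36.5 × 231 = 8432 mg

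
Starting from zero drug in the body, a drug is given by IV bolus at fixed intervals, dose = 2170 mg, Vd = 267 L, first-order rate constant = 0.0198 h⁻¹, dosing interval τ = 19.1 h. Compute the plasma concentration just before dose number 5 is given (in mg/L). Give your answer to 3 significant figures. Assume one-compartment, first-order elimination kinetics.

C₀ per dose = Dose / Vd = 2170 / 267 = 8.127 mg/L
Fraction remaining after one interval: r = e^(−kτ) = e^(−0.01980 × 19.1) = 0.6851
Before dose 5, 4 doses have been given (aged 1τ, 2τ, 3τ, 4τ).
C_trough = C₀ × (r + r² + … + r^4) = C₀ × r(1−r^4)/(1−r)
        = 8.127 × 0.6851 × (1 − 0.2203) / (1 − 0.6851) = 13.79 mg/L

13.8 mg/L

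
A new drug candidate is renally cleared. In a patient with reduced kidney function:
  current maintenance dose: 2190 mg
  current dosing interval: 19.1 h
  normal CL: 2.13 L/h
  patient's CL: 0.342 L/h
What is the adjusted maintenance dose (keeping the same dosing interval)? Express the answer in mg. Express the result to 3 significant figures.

To keep the same average steady-state level, dosing rate must scale with clearance.
CL ratio = 0.342 / 2.13 = 0.1606
New dose (same interval) = 2190 × 0.1606 = 351.7 mg

352 mg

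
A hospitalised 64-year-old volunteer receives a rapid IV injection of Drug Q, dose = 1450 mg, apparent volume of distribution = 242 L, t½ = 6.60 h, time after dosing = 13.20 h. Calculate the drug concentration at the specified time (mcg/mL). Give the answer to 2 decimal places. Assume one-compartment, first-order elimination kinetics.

C₀ = Dose / Vd = 1450 / 242 = 5.992 mg/L
k = ln2 / t½ = 0.693147 / 6.60 = 0.1050 h⁻¹
t / t½ = 13.20 / 6.60 = 2 half-lives
C = C₀ × (1/2)^2 = 5.992 × 0.2500 = 1.498 mg/L
(1.498 mg/L = 1.498 mcg/mL)

1.50 mcg/mL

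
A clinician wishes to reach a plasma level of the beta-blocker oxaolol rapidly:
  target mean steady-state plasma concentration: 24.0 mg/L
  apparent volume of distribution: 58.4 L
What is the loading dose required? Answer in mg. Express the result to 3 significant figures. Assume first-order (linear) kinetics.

1400 mg

LD = Css × Vd = 24.0 × 58.4 = 1402 mg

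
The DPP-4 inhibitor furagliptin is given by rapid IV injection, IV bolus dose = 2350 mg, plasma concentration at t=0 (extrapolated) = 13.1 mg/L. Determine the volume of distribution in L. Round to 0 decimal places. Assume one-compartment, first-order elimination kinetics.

179 L

Vd = Dose / C₀ = 2350 / 13.1 = 179.4 L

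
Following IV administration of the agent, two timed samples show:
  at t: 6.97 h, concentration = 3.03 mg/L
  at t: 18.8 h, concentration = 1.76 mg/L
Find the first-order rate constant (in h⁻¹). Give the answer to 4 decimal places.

k = ln(C₁/C₂) / (t₂ − t₁) = ln(3.03/1.76) / (18.8 − 6.97)
  = 0.5432 / 11.83 = 0.04592 h⁻¹

0.0459 h⁻¹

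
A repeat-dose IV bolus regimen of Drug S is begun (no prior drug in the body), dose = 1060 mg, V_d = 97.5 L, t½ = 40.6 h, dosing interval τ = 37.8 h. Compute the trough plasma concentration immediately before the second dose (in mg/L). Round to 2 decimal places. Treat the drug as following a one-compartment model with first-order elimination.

5.70 mg/L

C₀ per dose = Dose / Vd = 1060 / 97.5 = 10.87 mg/L
k = ln2 / t½ = 0.693147 / 40.6 = 0.01707 h⁻¹
Fraction remaining after one interval: r = e^(−kτ) = e^(−0.01707 × 37.8) = 0.5245
Before dose 2, 1 dose has been given (aged 1τ).
C_trough = C₀ × r = 10.87 × 0.5245 = 5.701 mg/L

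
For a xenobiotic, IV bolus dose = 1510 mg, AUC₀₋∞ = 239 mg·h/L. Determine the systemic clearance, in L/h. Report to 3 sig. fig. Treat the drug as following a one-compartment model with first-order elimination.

CL = Dose / AUC = 1510 / 239 = 6.318 L/h

6.32 L/h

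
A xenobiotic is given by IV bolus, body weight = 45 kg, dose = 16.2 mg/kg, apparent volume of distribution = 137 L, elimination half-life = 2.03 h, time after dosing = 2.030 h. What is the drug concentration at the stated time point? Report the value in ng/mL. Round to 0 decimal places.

2661 ng/mL

Total dose = 16.2 × 45 = 729.0 mg
C₀ = Dose / Vd = 729.0 / 137 = 5.321 mg/L
k = ln2 / t½ = 0.693147 / 2.03 = 0.3415 h⁻¹
t / t½ = 2.030 / 2.03 = 1 half-lives
C = C₀ × (1/2)^1 = 5.321 × 0.5000 = 2.661 mg/L
Convert: 2.661 mg/L × 1000 = 2661 ng/mL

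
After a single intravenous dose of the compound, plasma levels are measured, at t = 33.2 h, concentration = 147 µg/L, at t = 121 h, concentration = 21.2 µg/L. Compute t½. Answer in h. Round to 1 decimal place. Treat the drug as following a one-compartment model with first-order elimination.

k = ln(C₁/C₂) / (t₂ − t₁) = ln(147/21.2) / (121 − 33.2)
  = 1.936 / 87.80 = 0.02205 h⁻¹
t½ = ln2 / k = 0.693147 / 0.02205 = 31.44 h

31.4 h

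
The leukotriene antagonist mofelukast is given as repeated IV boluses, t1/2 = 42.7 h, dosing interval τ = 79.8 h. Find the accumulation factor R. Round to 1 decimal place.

k = ln2 / t½ = 0.693147 / 42.7 = 0.01623 h⁻¹
e^(−kτ) = e^(−0.01623 × 79.8) = 0.2739
Accumulation ratio R = 1 / (1 − e^(−kτ)) = 1 / (1 − 0.2739) = 1.377

1.4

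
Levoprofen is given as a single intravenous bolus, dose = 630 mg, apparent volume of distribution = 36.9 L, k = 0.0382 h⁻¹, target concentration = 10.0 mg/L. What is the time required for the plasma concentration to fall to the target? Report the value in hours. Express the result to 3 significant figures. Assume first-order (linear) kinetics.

C₀ = Dose / Vd = 630.0 / 36.9 = 17.07 mg/L
t = ln(C₀ / C) / k = ln(17.07 / 10.0) / 0.03820
  = ln(1.707) / 0.03820 = 0.5347 / 0.03820 = 14.00 h

14.0 h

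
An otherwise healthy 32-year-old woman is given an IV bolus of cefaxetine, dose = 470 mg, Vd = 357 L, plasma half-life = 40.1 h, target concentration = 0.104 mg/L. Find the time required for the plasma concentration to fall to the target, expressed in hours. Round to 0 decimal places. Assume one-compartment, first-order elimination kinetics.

C₀ = Dose / Vd = 470.0 / 357 = 1.317 mg/L
k = ln2 / t½ = 0.693147 / 40.1 = 0.01729 h⁻¹
t = ln(C₀ / C) / k = ln(1.317 / 0.104) / 0.01729
  = ln(12.66) / 0.01729 = 2.538 / 0.01729 = 146.8 h

147 h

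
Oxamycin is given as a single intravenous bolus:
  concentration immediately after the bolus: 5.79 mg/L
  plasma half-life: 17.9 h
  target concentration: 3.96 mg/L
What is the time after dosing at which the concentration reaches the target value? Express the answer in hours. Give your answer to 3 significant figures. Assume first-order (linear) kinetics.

9.81 h

k = ln2 / t½ = 0.693147 / 17.9 = 0.03872 h⁻¹
t = ln(C₀ / C) / k = ln(5.790 / 3.96) / 0.03872
  = ln(1.462) / 0.03872 = 0.3798 / 0.03872 = 9.809 h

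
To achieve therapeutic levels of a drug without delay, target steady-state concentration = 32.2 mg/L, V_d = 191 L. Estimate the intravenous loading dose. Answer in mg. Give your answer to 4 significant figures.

LD = Css × Vd = 32.2 × 191 = 6150 mg

6150 mg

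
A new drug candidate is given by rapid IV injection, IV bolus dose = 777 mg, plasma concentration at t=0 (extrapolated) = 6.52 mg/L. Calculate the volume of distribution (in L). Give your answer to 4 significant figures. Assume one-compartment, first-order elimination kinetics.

119.2 L

Vd = Dose / C₀ = 777.0 / 6.52 = 119.2 L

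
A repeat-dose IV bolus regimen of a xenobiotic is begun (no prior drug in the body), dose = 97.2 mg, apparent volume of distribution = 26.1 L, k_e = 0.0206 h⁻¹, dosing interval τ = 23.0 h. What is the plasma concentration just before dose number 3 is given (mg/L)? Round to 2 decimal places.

C₀ per dose = Dose / Vd = 97.2 / 26.1 = 3.724 mg/L
Fraction remaining after one interval: r = e^(−kτ) = e^(−0.02060 × 23.0) = 0.6226
Before dose 3, 2 doses have been given (aged 1τ, 2τ).
C_trough = C₀ × (r + r²) = 3.724 × (0.6226 + 0.3876) = 3.762 mg/L

3.76 mg/L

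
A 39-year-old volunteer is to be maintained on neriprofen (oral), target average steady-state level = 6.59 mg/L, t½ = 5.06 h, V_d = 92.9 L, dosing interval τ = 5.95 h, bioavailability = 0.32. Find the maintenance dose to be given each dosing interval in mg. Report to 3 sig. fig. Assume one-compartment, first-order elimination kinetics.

1560 mg

k = ln2 / t½ = 0.693147 / 5.06 = 0.1370 h⁻¹
CL = k × Vd = 0.1370 × 92.9 = 12.73 L/h
At steady state, F × (Dose/τ) = Css × CL.
Dose = Css × CL × τ / F = 6.59 × 12.73 × 5.95 / 0.32 = 1560 mg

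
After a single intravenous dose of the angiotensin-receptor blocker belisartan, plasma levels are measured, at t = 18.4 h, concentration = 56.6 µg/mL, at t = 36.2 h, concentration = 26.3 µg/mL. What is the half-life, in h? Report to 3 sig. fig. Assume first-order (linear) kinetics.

16.1 h

k = ln(C₁/C₂) / (t₂ − t₁) = ln(56.6/26.3) / (36.2 − 18.4)
  = 0.7664 / 17.80 = 0.04306 h⁻¹
t½ = ln2 / k = 0.693147 / 0.04306 = 16.10 h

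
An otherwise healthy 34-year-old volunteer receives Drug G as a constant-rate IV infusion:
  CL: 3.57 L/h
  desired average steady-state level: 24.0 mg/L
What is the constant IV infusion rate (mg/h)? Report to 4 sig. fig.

85.68 mg/h

At steady state, infusion rate R₀ = Css × CL = 24.0 × 3.570 = 85.68 mg/h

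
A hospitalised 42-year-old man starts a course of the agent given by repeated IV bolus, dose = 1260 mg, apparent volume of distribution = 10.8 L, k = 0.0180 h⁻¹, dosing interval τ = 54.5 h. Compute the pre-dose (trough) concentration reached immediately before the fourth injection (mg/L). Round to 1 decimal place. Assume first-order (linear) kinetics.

66.3 mg/L

C₀ per dose = Dose / Vd = 1260 / 10.8 = 116.7 mg/L
Fraction remaining after one interval: r = e^(−kτ) = e^(−0.01800 × 54.5) = 0.3749
Before dose 4, 3 doses have been given (aged 1τ, 2τ, 3τ).
C_trough = C₀ × (r + r² + … + r^3) = C₀ × r(1−r^3)/(1−r)
        = 116.7 × 0.3749 × (1 − 0.05269) / (1 − 0.3749) = 66.30 mg/L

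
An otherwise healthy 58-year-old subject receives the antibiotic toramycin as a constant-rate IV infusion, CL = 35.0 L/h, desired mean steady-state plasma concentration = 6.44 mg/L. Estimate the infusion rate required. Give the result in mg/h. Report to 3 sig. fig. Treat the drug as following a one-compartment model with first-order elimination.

At steady state, infusion rate R₀ = Css × CL = 6.44 × 35.00 = 225.4 mg/h

225 mg/h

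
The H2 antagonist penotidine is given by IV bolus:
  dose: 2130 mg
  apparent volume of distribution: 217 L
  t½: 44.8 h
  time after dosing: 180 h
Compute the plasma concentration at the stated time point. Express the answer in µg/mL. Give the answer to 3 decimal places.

C₀ = Dose / Vd = 2130 / 217 = 9.816 mg/L
k = ln2 / t½ = 0.693147 / 44.8 = 0.01547 h⁻¹
C = C₀ · e^(−k·t) = 9.816 × e^(−0.01547 × 180)
  = 9.816 × 0.06175 = 0.6061 mg/L
(0.6061 mg/L = 0.6061 µg/mL)

0.606 µg/mL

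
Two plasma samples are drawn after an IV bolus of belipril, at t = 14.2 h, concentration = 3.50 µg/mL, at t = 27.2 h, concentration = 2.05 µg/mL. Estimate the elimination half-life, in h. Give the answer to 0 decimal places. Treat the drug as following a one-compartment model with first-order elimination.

17 h

k = ln(C₁/C₂) / (t₂ − t₁) = ln(3.50/2.05) / (27.2 − 14.2)
  = 0.5349 / 13.00 = 0.04115 h⁻¹
t½ = ln2 / k = 0.693147 / 0.04115 = 16.84 h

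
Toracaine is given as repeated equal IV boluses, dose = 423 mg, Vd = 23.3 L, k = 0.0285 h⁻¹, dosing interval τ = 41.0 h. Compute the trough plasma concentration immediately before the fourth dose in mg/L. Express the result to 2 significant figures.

C₀ per dose = Dose / Vd = 423 / 23.3 = 18.15 mg/L
Fraction remaining after one interval: r = e^(−kτ) = e^(−0.02850 × 41.0) = 0.3108
Before dose 4, 3 doses have been given (aged 1τ, 2τ, 3τ).
C_trough = C₀ × (r + r² + … + r^3) = C₀ × r(1−r^3)/(1−r)
        = 18.15 × 0.3108 × (1 − 0.03002) / (1 − 0.3108) = 7.939 mg/L

7.9 mg/L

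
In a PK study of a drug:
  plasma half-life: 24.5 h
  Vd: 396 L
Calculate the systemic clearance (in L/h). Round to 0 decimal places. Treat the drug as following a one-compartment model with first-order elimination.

k = ln2 / t½ = 0.693147 / 24.5 = 0.02829 h⁻¹
CL = k × Vd = 0.02829 × 396 = 11.20 L/h

11 L/h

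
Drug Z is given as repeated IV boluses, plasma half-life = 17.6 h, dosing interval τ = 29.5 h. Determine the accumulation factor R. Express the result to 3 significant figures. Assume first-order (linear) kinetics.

k = ln2 / t½ = 0.693147 / 17.6 = 0.03938 h⁻¹
e^(−kτ) = e^(−0.03938 × 29.5) = 0.3130
Accumulation ratio R = 1 / (1 − e^(−kτ)) = 1 / (1 − 0.3130) = 1.456

1.46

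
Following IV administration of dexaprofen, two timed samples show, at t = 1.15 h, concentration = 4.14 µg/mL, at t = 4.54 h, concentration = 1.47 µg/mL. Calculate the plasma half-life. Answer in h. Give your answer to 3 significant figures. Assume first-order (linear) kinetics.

2.27 h

k = ln(C₁/C₂) / (t₂ − t₁) = ln(4.14/1.47) / (4.54 − 1.15)
  = 1.035 / 3.390 = 0.3053 h⁻¹
t½ = ln2 / k = 0.693147 / 0.3053 = 2.270 h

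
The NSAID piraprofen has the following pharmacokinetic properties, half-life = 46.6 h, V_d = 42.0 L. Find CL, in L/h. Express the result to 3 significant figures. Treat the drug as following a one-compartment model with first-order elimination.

k = ln2 / t½ = 0.693147 / 46.6 = 0.01487 h⁻¹
CL = k × Vd = 0.01487 × 42.0 = 0.6245 L/h

0.625 L/h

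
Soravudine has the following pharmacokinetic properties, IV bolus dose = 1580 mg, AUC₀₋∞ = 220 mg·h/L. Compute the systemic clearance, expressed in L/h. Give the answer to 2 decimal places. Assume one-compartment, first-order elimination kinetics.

7.18 L/h

CL = Dose / AUC = 1580 / 220 = 7.182 L/h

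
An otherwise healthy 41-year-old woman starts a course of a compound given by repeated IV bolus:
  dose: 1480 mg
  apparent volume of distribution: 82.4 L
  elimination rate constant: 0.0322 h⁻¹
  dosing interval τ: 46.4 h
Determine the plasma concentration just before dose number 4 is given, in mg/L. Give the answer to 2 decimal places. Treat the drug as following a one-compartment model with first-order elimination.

C₀ per dose = Dose / Vd = 1480 / 82.4 = 17.96 mg/L
Fraction remaining after one interval: r = e^(−kτ) = e^(−0.03220 × 46.4) = 0.2245
Before dose 4, 3 doses have been given (aged 1τ, 2τ, 3τ).
C_trough = C₀ × (r + r² + … + r^3) = C₀ × r(1−r^3)/(1−r)
        = 17.96 × 0.2245 × (1 − 0.01131) / (1 − 0.2245) = 5.140 mg/L

5.14 mg/L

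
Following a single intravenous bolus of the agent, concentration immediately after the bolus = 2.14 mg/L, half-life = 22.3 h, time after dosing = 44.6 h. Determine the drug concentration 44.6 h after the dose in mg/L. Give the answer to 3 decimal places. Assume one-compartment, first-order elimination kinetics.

0.535 mg/L

k = ln2 / t½ = 0.693147 / 22.3 = 0.03108 h⁻¹
C = C₀ · e^(−k·t) = 2.140 × e^(−0.03108 × 44.6)
  = 2.140 × 0.2500 = 0.5350 mg/L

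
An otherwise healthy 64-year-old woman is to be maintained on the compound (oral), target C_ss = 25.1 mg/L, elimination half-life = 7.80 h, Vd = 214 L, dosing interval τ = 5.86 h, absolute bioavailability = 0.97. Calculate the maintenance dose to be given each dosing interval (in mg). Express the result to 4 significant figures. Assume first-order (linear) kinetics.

k = ln2 / t½ = 0.693147 / 7.80 = 0.08887 h⁻¹
CL = k × Vd = 0.08887 × 214 = 19.02 L/h
At steady state, F × (Dose/τ) = Css × CL.
Dose = Css × CL × τ / F = 25.1 × 19.02 × 5.86 / 0.97 = 2884 mg

2884 mg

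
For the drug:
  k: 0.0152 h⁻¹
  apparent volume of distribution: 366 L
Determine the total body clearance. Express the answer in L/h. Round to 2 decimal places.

5.56 L/h

CL = k × Vd = 0.0152 × 366 = 5.563 L/h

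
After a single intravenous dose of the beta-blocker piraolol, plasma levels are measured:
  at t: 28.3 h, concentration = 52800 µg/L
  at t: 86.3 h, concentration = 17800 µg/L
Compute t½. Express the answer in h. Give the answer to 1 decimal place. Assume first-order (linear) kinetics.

k = ln(C₁/C₂) / (t₂ − t₁) = ln(52800/17800) / (86.3 − 28.3)
  = 1.087 / 58.00 = 0.01874 h⁻¹
t½ = ln2 / k = 0.693147 / 0.01874 = 36.99 h

37.0 h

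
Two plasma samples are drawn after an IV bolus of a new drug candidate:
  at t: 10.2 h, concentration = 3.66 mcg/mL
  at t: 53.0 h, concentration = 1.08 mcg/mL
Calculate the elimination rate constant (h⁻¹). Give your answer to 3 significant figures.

0.0285 h⁻¹

k = ln(C₁/C₂) / (t₂ − t₁) = ln(3.66/1.08) / (53.0 − 10.2)
  = 1.221 / 42.80 = 0.02853 h⁻¹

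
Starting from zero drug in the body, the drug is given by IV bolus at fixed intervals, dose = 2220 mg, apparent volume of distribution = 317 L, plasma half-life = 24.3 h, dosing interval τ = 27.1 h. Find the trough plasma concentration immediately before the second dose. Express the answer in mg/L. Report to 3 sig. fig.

3.23 mg/L

C₀ per dose = Dose / Vd = 2220 / 317 = 7.003 mg/L
k = ln2 / t½ = 0.693147 / 24.3 = 0.02852 h⁻¹
Fraction remaining after one interval: r = e^(−kτ) = e^(−0.02852 × 27.1) = 0.4617
Before dose 2, 1 dose has been given (aged 1τ).
C_trough = C₀ × r = 7.003 × 0.4617 = 3.233 mg/L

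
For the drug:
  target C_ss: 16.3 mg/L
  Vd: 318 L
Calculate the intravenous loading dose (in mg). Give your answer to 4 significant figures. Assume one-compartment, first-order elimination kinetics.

5183 mg

LD = Css × Vd = 16.3 × 318 = 5183 mg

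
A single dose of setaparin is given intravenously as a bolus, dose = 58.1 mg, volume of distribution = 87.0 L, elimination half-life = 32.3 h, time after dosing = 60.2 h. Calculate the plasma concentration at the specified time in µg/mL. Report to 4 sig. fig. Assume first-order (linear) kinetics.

C₀ = Dose / Vd = 58.10 / 87.0 = 0.6678 mg/L
k = ln2 / t½ = 0.693147 / 32.3 = 0.02146 h⁻¹
C = C₀ · e^(−k·t) = 0.6678 × e^(−0.02146 × 60.2)
  = 0.6678 × 0.2748 = 0.1835 mg/L
(0.1835 mg/L = 0.1835 µg/mL)

0.1835 µg/mL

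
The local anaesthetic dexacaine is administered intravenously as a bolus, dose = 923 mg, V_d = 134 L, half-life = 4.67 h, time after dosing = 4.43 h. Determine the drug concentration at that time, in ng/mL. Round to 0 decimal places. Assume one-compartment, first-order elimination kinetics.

3569 ng/mL

C₀ = Dose / Vd = 923.0 / 134 = 6.888 mg/L
k = ln2 / t½ = 0.693147 / 4.67 = 0.1484 h⁻¹
C = C₀ · e^(−k·t) = 6.888 × e^(−0.1484 × 4.43)
  = 6.888 × 0.5182 = 3.569 mg/L
Convert: 3.569 mg/L × 1000 = 3569 ng/mL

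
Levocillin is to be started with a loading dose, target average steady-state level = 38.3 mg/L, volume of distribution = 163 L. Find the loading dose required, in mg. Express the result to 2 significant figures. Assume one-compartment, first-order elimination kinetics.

6200 mg

LD = Css × Vd = 38.3 × 163 = 6243 mg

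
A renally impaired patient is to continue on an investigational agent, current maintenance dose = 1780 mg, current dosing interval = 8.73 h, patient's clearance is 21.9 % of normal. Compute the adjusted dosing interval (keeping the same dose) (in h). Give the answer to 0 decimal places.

To keep the same average steady-state level, dosing rate must scale with clearance.
CL ratio = 21.9 / 100 = 0.2190
New interval (same dose) = 8.73 / 0.2190 = 39.86 h

40 h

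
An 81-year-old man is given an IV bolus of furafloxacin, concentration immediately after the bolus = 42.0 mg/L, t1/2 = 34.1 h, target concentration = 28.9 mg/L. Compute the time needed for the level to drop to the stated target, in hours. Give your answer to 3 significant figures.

18.4 h

k = ln2 / t½ = 0.693147 / 34.1 = 0.02033 h⁻¹
t = ln(C₀ / C) / k = ln(42.00 / 28.9) / 0.02033
  = ln(1.453) / 0.02033 = 0.3736 / 0.02033 = 18.38 h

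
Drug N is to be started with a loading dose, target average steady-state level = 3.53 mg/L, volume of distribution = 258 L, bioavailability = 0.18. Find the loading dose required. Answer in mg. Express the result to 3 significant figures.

5060 mg

LD = Css × Vd / F = 3.53 × 258 / 0.18 = 5060 mg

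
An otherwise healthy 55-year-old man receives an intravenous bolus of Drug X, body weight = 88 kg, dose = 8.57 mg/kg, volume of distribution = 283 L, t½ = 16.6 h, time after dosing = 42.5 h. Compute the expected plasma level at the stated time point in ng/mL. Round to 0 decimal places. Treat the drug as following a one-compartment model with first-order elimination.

Total dose = 8.57 × 88 = 754.2 mg
C₀ = Dose / Vd = 754.2 / 283 = 2.665 mg/L
k = ln2 / t½ = 0.693147 / 16.6 = 0.04176 h⁻¹
C = C₀ · e^(−k·t) = 2.665 × e^(−0.04176 × 42.5)
  = 2.665 × 0.1695 = 0.4517 mg/L
Convert: 0.4517 mg/L × 1000 = 451.7 ng/mL

452 ng/mL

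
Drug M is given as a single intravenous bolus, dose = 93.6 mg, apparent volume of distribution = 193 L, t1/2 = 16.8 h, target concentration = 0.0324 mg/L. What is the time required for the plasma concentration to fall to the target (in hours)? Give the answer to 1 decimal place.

65.6 h

C₀ = Dose / Vd = 93.60 / 193 = 0.4850 mg/L
k = ln2 / t½ = 0.693147 / 16.8 = 0.04126 h⁻¹
t = ln(C₀ / C) / k = ln(0.4850 / 0.0324) / 0.04126
  = ln(14.97) / 0.04126 = 2.706 / 0.04126 = 65.58 h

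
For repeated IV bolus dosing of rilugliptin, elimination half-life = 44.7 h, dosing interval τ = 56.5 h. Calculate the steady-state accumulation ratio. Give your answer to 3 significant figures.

k = ln2 / t½ = 0.693147 / 44.7 = 0.01551 h⁻¹
e^(−kτ) = e^(−0.01551 × 56.5) = 0.4163
Accumulation ratio R = 1 / (1 − e^(−kτ)) = 1 / (1 − 0.4163) = 1.713

1.71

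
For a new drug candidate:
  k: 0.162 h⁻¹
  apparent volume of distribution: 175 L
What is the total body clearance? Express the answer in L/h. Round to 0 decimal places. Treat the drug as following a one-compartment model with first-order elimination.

CL = k × Vd = 0.162 × 175 = 28.35 L/h

28 L/h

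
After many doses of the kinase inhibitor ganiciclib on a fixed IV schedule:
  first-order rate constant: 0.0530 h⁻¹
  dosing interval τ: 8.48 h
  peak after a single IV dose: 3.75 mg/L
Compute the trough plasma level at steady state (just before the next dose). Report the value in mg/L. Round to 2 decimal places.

e^(−kτ) = e^(−0.05300 × 8.48) = 0.6380
Accumulation ratio R = 1 / (1 − e^(−kτ)) = 1 / (1 − 0.6380) = 2.762
Steady-state trough = C₀ × R × e^(−kτ) = 3.75 × 2.762 × 0.6380 = 6.608 mg/L

6.61 mg/L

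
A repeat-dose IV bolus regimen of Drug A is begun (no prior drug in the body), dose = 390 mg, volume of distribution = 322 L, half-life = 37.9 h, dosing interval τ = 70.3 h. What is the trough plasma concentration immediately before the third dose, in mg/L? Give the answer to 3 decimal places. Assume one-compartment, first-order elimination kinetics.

C₀ per dose = Dose / Vd = 390 / 322 = 1.211 mg/L
k = ln2 / t½ = 0.693147 / 37.9 = 0.01829 h⁻¹
Fraction remaining after one interval: r = e^(−kτ) = e^(−0.01829 × 70.3) = 0.2764
Before dose 3, 2 doses have been given (aged 1τ, 2τ).
C_trough = C₀ × (r + r²) = 1.211 × (0.2764 + 0.07640) = 0.4272 mg/L

0.427 mg/L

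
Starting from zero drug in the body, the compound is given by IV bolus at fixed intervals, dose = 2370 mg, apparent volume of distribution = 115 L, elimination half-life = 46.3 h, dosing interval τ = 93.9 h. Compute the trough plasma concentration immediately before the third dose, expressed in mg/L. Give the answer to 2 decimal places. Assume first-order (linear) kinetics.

C₀ per dose = Dose / Vd = 2370 / 115 = 20.61 mg/L
k = ln2 / t½ = 0.693147 / 46.3 = 0.01497 h⁻¹
Fraction remaining after one interval: r = e^(−kτ) = e^(−0.01497 × 93.9) = 0.2452
Before dose 3, 2 doses have been given (aged 1τ, 2τ).
C_trough = C₀ × (r + r²) = 20.61 × (0.2452 + 0.06012) = 6.293 mg/L

6.29 mg/L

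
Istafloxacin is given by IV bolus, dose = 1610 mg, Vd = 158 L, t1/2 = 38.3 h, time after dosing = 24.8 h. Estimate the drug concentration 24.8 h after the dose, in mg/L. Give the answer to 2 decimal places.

6.50 mg/L

C₀ = Dose / Vd = 1610 / 158 = 10.19 mg/L
k = ln2 / t½ = 0.693147 / 38.3 = 0.01810 h⁻¹
C = C₀ · e^(−k·t) = 10.19 × e^(−0.01810 × 24.8)
  = 10.19 × 0.6383 = 6.504 mg/L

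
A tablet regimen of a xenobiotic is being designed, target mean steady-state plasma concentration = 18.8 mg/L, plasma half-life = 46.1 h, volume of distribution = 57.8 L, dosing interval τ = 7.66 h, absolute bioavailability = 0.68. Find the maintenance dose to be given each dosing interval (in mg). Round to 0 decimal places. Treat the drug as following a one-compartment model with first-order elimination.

184 mg

k = ln2 / t½ = 0.693147 / 46.1 = 0.01504 h⁻¹
CL = k × Vd = 0.01504 × 57.8 = 0.8693 L/h
At steady state, F × (Dose/τ) = Css × CL.
Dose = Css × CL × τ / F = 18.8 × 0.8693 × 7.66 / 0.68 = 184.1 mg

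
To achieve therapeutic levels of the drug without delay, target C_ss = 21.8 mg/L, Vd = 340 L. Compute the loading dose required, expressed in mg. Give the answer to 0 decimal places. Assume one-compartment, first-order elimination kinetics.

LD = Css × Vd = 21.8 × 340 = 7412 mg

7412 mg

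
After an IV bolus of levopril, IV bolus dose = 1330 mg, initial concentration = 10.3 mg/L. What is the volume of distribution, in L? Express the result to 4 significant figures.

129.1 L

Vd = Dose / C₀ = 1330 / 10.3 = 129.1 L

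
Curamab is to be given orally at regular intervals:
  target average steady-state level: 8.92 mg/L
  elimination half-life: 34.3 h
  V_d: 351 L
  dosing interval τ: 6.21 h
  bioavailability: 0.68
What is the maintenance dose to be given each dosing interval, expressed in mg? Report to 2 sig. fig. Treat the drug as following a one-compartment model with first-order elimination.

580 mg

k = ln2 / t½ = 0.693147 / 34.3 = 0.02021 h⁻¹
CL = k × Vd = 0.02021 × 351 = 7.094 L/h
At steady state, F × (Dose/τ) = Css × CL.
Dose = Css × CL × τ / F = 8.92 × 7.094 × 6.21 / 0.68 = 577.9 mg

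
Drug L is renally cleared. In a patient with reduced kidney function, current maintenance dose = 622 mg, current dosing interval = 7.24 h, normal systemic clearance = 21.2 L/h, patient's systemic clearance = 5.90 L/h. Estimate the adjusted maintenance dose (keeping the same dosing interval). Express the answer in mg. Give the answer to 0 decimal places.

173 mg

To keep the same average steady-state level, dosing rate must scale with clearance.
CL ratio = 5.90 / 21.2 = 0.2783
New dose (same interval) = 622 × 0.2783 = 173.1 mg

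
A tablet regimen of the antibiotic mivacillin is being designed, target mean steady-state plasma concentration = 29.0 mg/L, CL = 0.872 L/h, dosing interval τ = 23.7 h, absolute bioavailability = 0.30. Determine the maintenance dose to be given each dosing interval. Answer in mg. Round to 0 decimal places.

At steady state, F × (Dose/τ) = Css × CL.
Dose = Css × CL × τ / F = 29.0 × 0.8720 × 23.7 / 0.30 = 1998 mg

1998 mg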